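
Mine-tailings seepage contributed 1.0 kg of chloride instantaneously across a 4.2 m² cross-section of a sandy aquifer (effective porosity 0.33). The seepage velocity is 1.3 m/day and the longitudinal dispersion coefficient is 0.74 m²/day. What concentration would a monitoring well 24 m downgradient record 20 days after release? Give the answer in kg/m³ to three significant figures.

For an instantaneous plane source, C(x,t) = M/(n_e·A·√(4πDt)) · exp(−(x−vt)²/(4Dt)), with n_e·A the pore (flow) area.
Plume center vt = 1.3 × 20 = 26 m, so the well at 24 m is 2 m upgradient of the peak.
√(4πDt) = 13.64 m, giving peak height M/(n_e·A·√(4πDt)) = 1.0/(0.33 × 4.2 × 13.64) = 0.05290 kg/m³.
(x−vt)²/(4Dt) = (-2)²/(4 × 0.74 × 20) = 0.06757; exp(−0.06757) = 0.9347.
C = 0.05290 × 0.9347 = 0.0494 kg/m³.

0.0494 kg/m³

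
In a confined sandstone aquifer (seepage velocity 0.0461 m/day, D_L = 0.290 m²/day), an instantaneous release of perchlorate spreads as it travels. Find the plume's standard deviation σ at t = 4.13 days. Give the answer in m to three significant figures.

1.55 m

Dispersive spreading gives a Gaussian with σ² = 2Dt; advection only shifts the center.
σ = √(2 × 0.290 × 4.13) = 1.55 m.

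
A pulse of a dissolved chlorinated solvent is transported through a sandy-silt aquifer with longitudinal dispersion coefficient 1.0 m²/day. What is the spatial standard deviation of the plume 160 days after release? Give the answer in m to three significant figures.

17.9 m

Dispersive spreading gives a Gaussian with σ² = 2Dt; advection only shifts the center.
σ = √(2 × 1.0 × 160) = 17.9 m.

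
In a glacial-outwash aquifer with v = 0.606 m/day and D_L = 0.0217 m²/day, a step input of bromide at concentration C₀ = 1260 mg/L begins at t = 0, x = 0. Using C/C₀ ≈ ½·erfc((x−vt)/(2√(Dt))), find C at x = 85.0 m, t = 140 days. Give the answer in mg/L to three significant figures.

597 mg/L

For a continuous step input, C/C₀ ≈ ½·erfc((x−vt)/(2√(Dt))).
vt = 0.606 × 140 = 84.84 m and 2√(Dt) = 2√(0.0217 × 140) = 3.486 m.
Argument (x−vt)/(2√(Dt)) = (85.0 − 84.84)/3.486 = 0.04590; ½·erfc(0.04590) = 0.4741.
C = 1260 × 0.4741 = 597 mg/L.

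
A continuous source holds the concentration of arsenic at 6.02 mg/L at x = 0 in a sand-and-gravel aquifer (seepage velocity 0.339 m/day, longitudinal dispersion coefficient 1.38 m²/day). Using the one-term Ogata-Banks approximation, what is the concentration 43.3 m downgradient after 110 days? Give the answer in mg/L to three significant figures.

For a continuous step input, C/C₀ ≈ ½·erfc((x−vt)/(2√(Dt))).
vt = 0.339 × 110 = 37.29 m and 2√(Dt) = 2√(1.38 × 110) = 24.64 m.
Argument (x−vt)/(2√(Dt)) = (43.3 − 37.29)/24.64 = 0.2439; ½·erfc(0.2439) = 0.3651.
C = 6.02 × 0.3651 = 2.20 mg/L.

2.20 mg/L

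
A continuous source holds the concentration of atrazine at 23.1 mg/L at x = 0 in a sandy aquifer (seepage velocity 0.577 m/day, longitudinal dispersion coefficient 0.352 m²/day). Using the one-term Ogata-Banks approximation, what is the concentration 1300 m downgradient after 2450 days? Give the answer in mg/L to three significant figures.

23.0 mg/L

For a continuous step input, C/C₀ ≈ ½·erfc((x−vt)/(2√(Dt))).
vt = 0.577 × 2450 = 1413.65 m and 2√(Dt) = 2√(0.352 × 2450) = 58.73 m.
Argument (x−vt)/(2√(Dt)) = (1300 − 1413.65)/58.73 = -1.935; ½·erfc(-1.935) = 0.9969.
C = 23.1 × 0.9969 = 23.0 mg/L.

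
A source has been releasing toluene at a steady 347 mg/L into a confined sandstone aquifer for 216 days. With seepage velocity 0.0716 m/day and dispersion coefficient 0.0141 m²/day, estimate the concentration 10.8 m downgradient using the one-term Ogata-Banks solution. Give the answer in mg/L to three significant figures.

For a continuous step input, C/C₀ ≈ ½·erfc((x−vt)/(2√(Dt))).
vt = 0.0716 × 216 = 15.4656 m and 2√(Dt) = 2√(0.0141 × 216) = 3.490 m.
Argument (x−vt)/(2√(Dt)) = (10.8 − 15.4656)/3.490 = -1.337; ½·erfc(-1.337) = 0.9707.
C = 347 × 0.9707 = 337 mg/L.

337 mg/L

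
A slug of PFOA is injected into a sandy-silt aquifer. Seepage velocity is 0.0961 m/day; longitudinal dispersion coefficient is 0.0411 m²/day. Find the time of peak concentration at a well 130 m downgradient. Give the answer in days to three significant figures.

For the 1D instantaneous-source solution, setting ∂C/∂t = 0 at fixed x gives v²t² + 2Dt − x² = 0, so t = (√(D² + v²x²) − D)/v².
√(D² + v²x²) = √(0.0411² + 0.0961² × 130²) = 12.49; v² = 0.00923521.
t = (12.49 − 0.0411)/0.00923521 = 1350 days (vs. the pure-advection estimate x/v = 1350 d).

1350 days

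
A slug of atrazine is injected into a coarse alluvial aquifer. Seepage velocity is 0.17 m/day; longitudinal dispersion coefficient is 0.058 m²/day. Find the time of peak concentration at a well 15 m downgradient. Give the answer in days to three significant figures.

For the 1D instantaneous-source solution, setting ∂C/∂t = 0 at fixed x gives v²t² + 2Dt − x² = 0, so t = (√(D² + v²x²) − D)/v².
√(D² + v²x²) = √(0.058² + 0.17² × 15²) = 2.551; v² = 0.0289.
t = (2.551 − 0.058)/0.0289 = 86.3 days (vs. the pure-advection estimate x/v = 88.2 d).

86.3 days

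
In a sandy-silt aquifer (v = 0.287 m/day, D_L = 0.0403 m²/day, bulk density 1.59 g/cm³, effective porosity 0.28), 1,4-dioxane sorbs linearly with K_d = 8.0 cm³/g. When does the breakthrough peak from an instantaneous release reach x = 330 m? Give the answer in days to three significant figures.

Retardation factor R = 1 + ρ_b·K_d/n = 1 + 1.59 × 8.0/0.28 = 46.43.
Sorption retards both mechanisms: v_R = v/R = 0.006181 m/day, D_R = D/R = 0.0008680 m²/day.
Peak time from v_R²t² + 2D_R t − x² = 0: t = (√(D_R² + v_R²x²) − D_R)/v_R².
√(D_R² + v_R²x²) = √(0.0008680² + 0.006181² × 330²) = 2.040; v_R² = 3.820e-05.
t = (2.040 − 0.0008680)/3.820e-05 = 53400 days.

53400 days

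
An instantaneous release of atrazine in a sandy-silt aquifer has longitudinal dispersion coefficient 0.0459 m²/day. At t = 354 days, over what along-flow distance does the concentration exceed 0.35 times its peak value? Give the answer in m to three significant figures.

The plume is Gaussian with σ = √(2Dt) = √(2 × 0.0459 × 354) = 5.701 m.
C/C_peak = exp(−Δx²/(2σ²)) = 0.35 ⇒ Δx = σ·√(−2 ln 0.35) = 5.701 × 1.449 = 8.261 m.
Width = 2Δx = 16.5 m.

16.5 m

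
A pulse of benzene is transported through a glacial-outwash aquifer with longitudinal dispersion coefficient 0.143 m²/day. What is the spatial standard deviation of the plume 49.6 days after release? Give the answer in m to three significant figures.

Dispersive spreading gives a Gaussian with σ² = 2Dt; advection only shifts the center.
σ = √(2 × 0.143 × 49.6) = 3.77 m.

3.77 m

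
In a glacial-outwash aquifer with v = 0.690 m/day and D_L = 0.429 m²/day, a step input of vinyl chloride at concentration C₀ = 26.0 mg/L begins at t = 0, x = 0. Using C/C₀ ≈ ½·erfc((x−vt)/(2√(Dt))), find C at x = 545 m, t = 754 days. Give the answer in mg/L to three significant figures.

4.30 mg/L

For a continuous step input, C/C₀ ≈ ½·erfc((x−vt)/(2√(Dt))).
vt = 0.690 × 754 = 520.26 m and 2√(Dt) = 2√(0.429 × 754) = 35.97 m.
Argument (x−vt)/(2√(Dt)) = (545 − 520.26)/35.97 = 0.6878; ½·erfc(0.6878) = 0.1654.
C = 26.0 × 0.1654 = 4.30 mg/L.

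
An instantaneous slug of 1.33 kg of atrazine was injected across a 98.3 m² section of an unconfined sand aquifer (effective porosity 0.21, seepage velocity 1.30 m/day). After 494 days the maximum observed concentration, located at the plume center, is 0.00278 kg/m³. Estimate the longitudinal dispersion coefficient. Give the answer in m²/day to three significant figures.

0.0865 m²/day

At the plume center C_max = M/(n_e·A·√(4πDt)), so D = M²/(4πt·(n_e·A·C_max)²).
n_e·A·C_max = 0.21 × 98.3 × 0.00278 = 0.05739 kg/m.
D = 1.33²/(4π × 494 × 0.05739²) = 0.0865 m²/day.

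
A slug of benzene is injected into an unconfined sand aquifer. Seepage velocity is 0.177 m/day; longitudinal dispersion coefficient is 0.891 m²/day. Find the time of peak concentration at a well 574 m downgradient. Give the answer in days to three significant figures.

For the 1D instantaneous-source solution, setting ∂C/∂t = 0 at fixed x gives v²t² + 2Dt − x² = 0, so t = (√(D² + v²x²) − D)/v².
√(D² + v²x²) = √(0.891² + 0.177² × 574²) = 101.6; v² = 0.031329.
t = (101.6 − 0.891)/0.031329 = 3210 days (vs. the pure-advection estimate x/v = 3240 d).

3210 days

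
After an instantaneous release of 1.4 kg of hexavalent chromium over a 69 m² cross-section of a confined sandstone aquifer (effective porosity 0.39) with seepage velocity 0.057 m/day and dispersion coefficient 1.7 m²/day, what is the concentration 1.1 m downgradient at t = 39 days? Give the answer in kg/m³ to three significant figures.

For an instantaneous plane source, C(x,t) = M/(n_e·A·√(4πDt)) · exp(−(x−vt)²/(4Dt)), with n_e·A the pore (flow) area.
Plume center vt = 0.057 × 39 = 2.223 m, so the well at 1.1 m is 1.123 m upgradient of the peak.
√(4πDt) = 28.86 m, giving peak height M/(n_e·A·√(4πDt)) = 1.4/(0.39 × 69 × 28.86) = 0.001803 kg/m³.
(x−vt)²/(4Dt) = (-1.123)²/(4 × 1.7 × 39) = 0.004755; exp(−0.004755) = 0.9953.
C = 0.001803 × 0.9953 = 0.00179 kg/m³.

0.00179 kg/m³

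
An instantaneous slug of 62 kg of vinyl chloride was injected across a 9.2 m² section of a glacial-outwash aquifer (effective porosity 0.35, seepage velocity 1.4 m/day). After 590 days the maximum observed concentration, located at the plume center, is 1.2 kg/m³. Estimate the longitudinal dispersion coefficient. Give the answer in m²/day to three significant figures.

0.0347 m²/day

At the plume center C_max = M/(n_e·A·√(4πDt)), so D = M²/(4πt·(n_e·A·C_max)²).
n_e·A·C_max = 0.35 × 9.2 × 1.2 = 3.864 kg/m.
D = 62²/(4π × 590 × 3.864²) = 0.0347 m²/day.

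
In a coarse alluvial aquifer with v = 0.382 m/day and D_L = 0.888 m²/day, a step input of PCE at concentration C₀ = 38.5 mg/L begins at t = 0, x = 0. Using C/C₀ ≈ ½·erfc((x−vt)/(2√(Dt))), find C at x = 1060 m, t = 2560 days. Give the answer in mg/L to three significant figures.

For a continuous step input, C/C₀ ≈ ½·erfc((x−vt)/(2√(Dt))).
vt = 0.382 × 2560 = 977.92 m and 2√(Dt) = 2√(0.888 × 2560) = 95.36 m.
Argument (x−vt)/(2√(Dt)) = (1060 − 977.92)/95.36 = 0.8607; ½·erfc(0.8607) = 0.1118.
C = 38.5 × 0.1118 = 4.30 mg/L.

4.30 mg/L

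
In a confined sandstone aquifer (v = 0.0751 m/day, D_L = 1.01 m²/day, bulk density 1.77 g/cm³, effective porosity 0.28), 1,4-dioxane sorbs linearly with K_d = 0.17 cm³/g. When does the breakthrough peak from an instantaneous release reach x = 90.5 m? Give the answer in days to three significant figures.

2160 days

Retardation factor R = 1 + ρ_b·K_d/n = 1 + 1.77 × 0.17/0.28 = 2.075.
Sorption retards both mechanisms: v_R = v/R = 0.03619 m/day, D_R = D/R = 0.4867 m²/day.
Peak time from v_R²t² + 2D_R t − x² = 0: t = (√(D_R² + v_R²x²) − D_R)/v_R².
√(D_R² + v_R²x²) = √(0.4867² + 0.03619² × 90.5²) = 3.311; v_R² = 0.001310.
t = (3.311 − 0.4867)/0.001310 = 2160 days.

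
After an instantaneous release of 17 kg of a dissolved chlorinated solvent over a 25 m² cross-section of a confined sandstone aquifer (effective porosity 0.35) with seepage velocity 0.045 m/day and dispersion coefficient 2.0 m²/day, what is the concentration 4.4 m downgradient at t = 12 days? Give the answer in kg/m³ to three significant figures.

0.0958 kg/m³

For an instantaneous plane source, C(x,t) = M/(n_e·A·√(4πDt)) · exp(−(x−vt)²/(4Dt)), with n_e·A the pore (flow) area.
Plume center vt = 0.045 × 12 = 0.54 m, so the well at 4.4 m is 3.86 m downgradient of the peak.
√(4πDt) = 17.37 m, giving peak height M/(n_e·A·√(4πDt)) = 17/(0.35 × 25 × 17.37) = 0.1119 kg/m³.
(x−vt)²/(4Dt) = (3.86)²/(4 × 2.0 × 12) = 0.1552; exp(−0.1552) = 0.8562.
C = 0.1119 × 0.8562 = 0.0958 kg/m³.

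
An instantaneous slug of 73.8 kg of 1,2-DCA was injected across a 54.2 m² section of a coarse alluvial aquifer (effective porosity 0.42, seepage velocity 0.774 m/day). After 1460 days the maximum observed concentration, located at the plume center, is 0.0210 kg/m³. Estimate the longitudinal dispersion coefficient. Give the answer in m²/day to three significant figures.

1.30 m²/day

At the plume center C_max = M/(n_e·A·√(4πDt)), so D = M²/(4πt·(n_e·A·C_max)²).
n_e·A·C_max = 0.42 × 54.2 × 0.0210 = 0.4780 kg/m.
D = 73.8²/(4π × 1460 × 0.4780²) = 1.30 m²/day.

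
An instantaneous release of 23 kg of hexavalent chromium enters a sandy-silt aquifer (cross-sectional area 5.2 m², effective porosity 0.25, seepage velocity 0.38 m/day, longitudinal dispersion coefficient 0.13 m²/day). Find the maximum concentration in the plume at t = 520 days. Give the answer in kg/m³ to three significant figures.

The peak of an instantaneous 1D plume sits at x = vt; there the Gaussian factor is 1 and C_max = M/(n_e·A·√(4πDt)), where n_e·A is the pore area the mass is dissolved in.
√(4πDt) = √(4π × 0.13 × 520) = 29.15 m, so C_max = 23/(0.25 × 5.2 × 29.15) = 0.607 kg/m³.

0.607 kg/m³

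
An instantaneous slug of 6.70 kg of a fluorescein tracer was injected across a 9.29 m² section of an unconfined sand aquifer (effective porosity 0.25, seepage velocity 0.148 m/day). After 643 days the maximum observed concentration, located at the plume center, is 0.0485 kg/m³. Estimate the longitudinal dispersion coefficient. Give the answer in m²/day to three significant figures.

At the plume center C_max = M/(n_e·A·√(4πDt)), so D = M²/(4πt·(n_e·A·C_max)²).
n_e·A·C_max = 0.25 × 9.29 × 0.0485 = 0.1126 kg/m.
D = 6.70²/(4π × 643 × 0.1126²) = 0.438 m²/day.

0.438 m²/day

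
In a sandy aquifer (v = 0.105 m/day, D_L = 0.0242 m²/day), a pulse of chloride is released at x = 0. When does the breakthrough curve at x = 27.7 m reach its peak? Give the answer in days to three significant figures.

For the 1D instantaneous-source solution, setting ∂C/∂t = 0 at fixed x gives v²t² + 2Dt − x² = 0, so t = (√(D² + v²x²) − D)/v².
√(D² + v²x²) = √(0.0242² + 0.105² × 27.7²) = 2.909; v² = 0.011025.
t = (2.909 − 0.0242)/0.011025 = 262 days (vs. the pure-advection estimate x/v = 264 d).

262 days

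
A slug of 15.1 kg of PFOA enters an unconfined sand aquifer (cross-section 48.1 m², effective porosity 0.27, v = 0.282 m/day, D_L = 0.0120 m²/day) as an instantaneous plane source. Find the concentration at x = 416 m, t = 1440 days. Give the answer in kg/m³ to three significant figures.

For an instantaneous plane source, C(x,t) = M/(n_e·A·√(4πDt)) · exp(−(x−vt)²/(4Dt)), with n_e·A the pore (flow) area.
Plume center vt = 0.282 × 1440 = 406.08 m, so the well at 416 m is 9.92 m downgradient of the peak.
√(4πDt) = 14.74 m, giving peak height M/(n_e·A·√(4πDt)) = 15.1/(0.27 × 48.1 × 14.74) = 0.07888 kg/m³.
(x−vt)²/(4Dt) = (9.92)²/(4 × 0.0120 × 1440) = 1.424; exp(−1.424) = 0.2407.
C = 0.07888 × 0.2407 = 0.0190 kg/m³.

0.0190 kg/m³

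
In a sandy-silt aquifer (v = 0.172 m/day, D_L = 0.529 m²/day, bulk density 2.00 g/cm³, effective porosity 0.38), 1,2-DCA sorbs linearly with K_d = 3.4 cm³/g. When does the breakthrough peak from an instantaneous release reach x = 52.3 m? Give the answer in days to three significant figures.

5420 days

Retardation factor R = 1 + ρ_b·K_d/n = 1 + 2.00 × 3.4/0.38 = 18.89.
Sorption retards both mechanisms: v_R = v/R = 0.009105 m/day, D_R = D/R = 0.02800 m²/day.
Peak time from v_R²t² + 2D_R t − x² = 0: t = (√(D_R² + v_R²x²) − D_R)/v_R².
√(D_R² + v_R²x²) = √(0.02800² + 0.009105² × 52.3²) = 0.4770; v_R² = 8.290e-05.
t = (0.4770 − 0.02800)/8.290e-05 = 5420 days.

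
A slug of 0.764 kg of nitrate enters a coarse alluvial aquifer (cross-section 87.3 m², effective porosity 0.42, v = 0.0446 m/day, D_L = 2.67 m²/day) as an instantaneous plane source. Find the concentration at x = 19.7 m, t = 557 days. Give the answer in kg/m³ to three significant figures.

0.000152 kg/m³

For an instantaneous plane source, C(x,t) = M/(n_e·A·√(4πDt)) · exp(−(x−vt)²/(4Dt)), with n_e·A the pore (flow) area.
Plume center vt = 0.0446 × 557 = 24.8422 m, so the well at 19.7 m is 5.1422 m upgradient of the peak.
√(4πDt) = 136.7 m, giving peak height M/(n_e·A·√(4πDt)) = 0.764/(0.42 × 87.3 × 136.7) = 0.0001524 kg/m³.
(x−vt)²/(4Dt) = (-5.1422)²/(4 × 2.67 × 557) = 0.004445; exp(−0.004445) = 0.9956.
C = 0.0001524 × 0.9956 = 0.000152 kg/m³.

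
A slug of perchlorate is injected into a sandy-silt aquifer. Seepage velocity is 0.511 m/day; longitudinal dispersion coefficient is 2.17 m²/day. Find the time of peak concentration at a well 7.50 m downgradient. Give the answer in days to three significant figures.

8.56 days

For the 1D instantaneous-source solution, setting ∂C/∂t = 0 at fixed x gives v²t² + 2Dt − x² = 0, so t = (√(D² + v²x²) − D)/v².
√(D² + v²x²) = √(2.17² + 0.511² × 7.50²) = 4.404; v² = 0.261121.
t = (4.404 − 2.17)/0.261121 = 8.56 days (vs. the pure-advection estimate x/v = 14.7 d).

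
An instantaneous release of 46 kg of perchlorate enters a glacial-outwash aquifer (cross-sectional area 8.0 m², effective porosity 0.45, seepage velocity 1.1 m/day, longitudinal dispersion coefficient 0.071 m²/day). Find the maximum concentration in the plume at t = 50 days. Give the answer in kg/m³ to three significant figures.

The peak of an instantaneous 1D plume sits at x = vt; there the Gaussian factor is 1 and C_max = M/(n_e·A·√(4πDt)), where n_e·A is the pore area the mass is dissolved in.
√(4πDt) = √(4π × 0.071 × 50) = 6.679 m, so C_max = 46/(0.45 × 8.0 × 6.679) = 1.91 kg/m³.

1.91 kg/m³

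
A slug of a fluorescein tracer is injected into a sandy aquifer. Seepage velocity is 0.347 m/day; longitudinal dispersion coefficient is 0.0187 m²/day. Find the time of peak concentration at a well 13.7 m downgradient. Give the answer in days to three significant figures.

For the 1D instantaneous-source solution, setting ∂C/∂t = 0 at fixed x gives v²t² + 2Dt − x² = 0, so t = (√(D² + v²x²) − D)/v².
√(D² + v²x²) = √(0.0187² + 0.347² × 13.7²) = 4.754; v² = 0.120409.
t = (4.754 − 0.0187)/0.120409 = 39.3 days (vs. the pure-advection estimate x/v = 39.5 d).

39.3 days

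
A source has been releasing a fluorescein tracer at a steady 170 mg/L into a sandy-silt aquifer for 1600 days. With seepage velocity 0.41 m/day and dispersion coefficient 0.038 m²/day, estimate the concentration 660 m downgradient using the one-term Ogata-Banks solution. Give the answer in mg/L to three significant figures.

For a continuous step input, C/C₀ ≈ ½·erfc((x−vt)/(2√(Dt))).
vt = 0.41 × 1600 = 656 m and 2√(Dt) = 2√(0.038 × 1600) = 15.59 m.
Argument (x−vt)/(2√(Dt)) = (660 − 656)/15.59 = 0.2566; ½·erfc(0.2566) = 0.3583.
C = 170 × 0.3583 = 60.9 mg/L.

60.9 mg/L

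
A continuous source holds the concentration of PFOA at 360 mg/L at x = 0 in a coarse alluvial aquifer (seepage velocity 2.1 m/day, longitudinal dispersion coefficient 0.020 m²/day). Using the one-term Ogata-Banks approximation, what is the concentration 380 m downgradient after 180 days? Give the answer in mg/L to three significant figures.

82.1 mg/L

For a continuous step input, C/C₀ ≈ ½·erfc((x−vt)/(2√(Dt))).
vt = 2.1 × 180 = 378 m and 2√(Dt) = 2√(0.020 × 180) = 3.795 m.
Argument (x−vt)/(2√(Dt)) = (380 − 378)/3.795 = 0.5270; ½·erfc(0.5270) = 0.2280.
C = 360 × 0.2280 = 82.1 mg/L.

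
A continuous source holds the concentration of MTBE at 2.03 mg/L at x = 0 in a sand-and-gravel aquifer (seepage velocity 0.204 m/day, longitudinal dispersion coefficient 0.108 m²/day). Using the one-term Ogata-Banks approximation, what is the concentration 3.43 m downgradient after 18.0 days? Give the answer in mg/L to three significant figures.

1.11 mg/L

For a continuous step input, C/C₀ ≈ ½·erfc((x−vt)/(2√(Dt))).
vt = 0.204 × 18.0 = 3.672 m and 2√(Dt) = 2√(0.108 × 18.0) = 2.789 m.
Argument (x−vt)/(2√(Dt)) = (3.43 − 3.672)/2.789 = -0.08677; ½·erfc(-0.08677) = 0.5488.
C = 2.03 × 0.5488 = 1.11 mg/L.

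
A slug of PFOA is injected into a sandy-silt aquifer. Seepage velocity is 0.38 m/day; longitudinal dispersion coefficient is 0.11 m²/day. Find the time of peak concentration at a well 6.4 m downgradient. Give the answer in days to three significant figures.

16.1 days

For the 1D instantaneous-source solution, setting ∂C/∂t = 0 at fixed x gives v²t² + 2Dt − x² = 0, so t = (√(D² + v²x²) − D)/v².
√(D² + v²x²) = √(0.11² + 0.38² × 6.4²) = 2.434; v² = 0.1444.
t = (2.434 − 0.11)/0.1444 = 16.1 days (vs. the pure-advection estimate x/v = 16.8 d).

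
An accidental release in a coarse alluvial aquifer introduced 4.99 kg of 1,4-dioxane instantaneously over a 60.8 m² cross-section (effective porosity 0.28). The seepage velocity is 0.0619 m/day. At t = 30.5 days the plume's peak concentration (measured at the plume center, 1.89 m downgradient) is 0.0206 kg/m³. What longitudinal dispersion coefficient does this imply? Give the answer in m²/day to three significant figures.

0.528 m²/day

At the plume center C_max = M/(n_e·A·√(4πDt)), so D = M²/(4πt·(n_e·A·C_max)²).
n_e·A·C_max = 0.28 × 60.8 × 0.0206 = 0.3507 kg/m.
D = 4.99²/(4π × 30.5 × 0.3507²) = 0.528 m²/day.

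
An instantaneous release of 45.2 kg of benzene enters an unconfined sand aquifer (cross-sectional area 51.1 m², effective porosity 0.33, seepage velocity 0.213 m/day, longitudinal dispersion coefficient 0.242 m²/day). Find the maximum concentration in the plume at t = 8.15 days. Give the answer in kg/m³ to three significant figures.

0.538 kg/m³

The peak of an instantaneous 1D plume sits at x = vt; there the Gaussian factor is 1 and C_max = M/(n_e·A·√(4πDt)), where n_e·A is the pore area the mass is dissolved in.
√(4πDt) = √(4π × 0.242 × 8.15) = 4.978 m, so C_max = 45.2/(0.33 × 51.1 × 4.978) = 0.538 kg/m³.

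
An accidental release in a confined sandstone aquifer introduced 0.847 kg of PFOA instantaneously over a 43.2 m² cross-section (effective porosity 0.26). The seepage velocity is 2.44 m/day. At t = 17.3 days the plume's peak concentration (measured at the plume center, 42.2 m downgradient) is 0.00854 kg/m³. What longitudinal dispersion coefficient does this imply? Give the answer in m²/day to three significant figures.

At the plume center C_max = M/(n_e·A·√(4πDt)), so D = M²/(4πt·(n_e·A·C_max)²).
n_e·A·C_max = 0.26 × 43.2 × 0.00854 = 0.09592 kg/m.
D = 0.847²/(4π × 17.3 × 0.09592²) = 0.359 m²/day.

0.359 m²/day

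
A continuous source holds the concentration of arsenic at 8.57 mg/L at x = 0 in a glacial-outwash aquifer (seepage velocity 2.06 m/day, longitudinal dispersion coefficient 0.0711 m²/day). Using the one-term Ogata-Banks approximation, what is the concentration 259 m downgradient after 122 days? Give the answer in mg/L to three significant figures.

For a continuous step input, C/C₀ ≈ ½·erfc((x−vt)/(2√(Dt))).
vt = 2.06 × 122 = 251.32 m and 2√(Dt) = 2√(0.0711 × 122) = 5.890 m.
Argument (x−vt)/(2√(Dt)) = (259 − 251.32)/5.890 = 1.304; ½·erfc(1.304) = 0.03258.
C = 8.57 × 0.03258 = 0.279 mg/L.

0.279 mg/L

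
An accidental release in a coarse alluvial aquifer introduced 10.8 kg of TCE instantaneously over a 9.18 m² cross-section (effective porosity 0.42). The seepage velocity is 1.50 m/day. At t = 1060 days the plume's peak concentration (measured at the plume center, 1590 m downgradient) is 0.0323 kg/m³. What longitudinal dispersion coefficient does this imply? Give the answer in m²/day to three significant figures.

At the plume center C_max = M/(n_e·A·√(4πDt)), so D = M²/(4πt·(n_e·A·C_max)²).
n_e·A·C_max = 0.42 × 9.18 × 0.0323 = 0.1245 kg/m.
D = 10.8²/(4π × 1060 × 0.1245²) = 0.565 m²/day.

0.565 m²/day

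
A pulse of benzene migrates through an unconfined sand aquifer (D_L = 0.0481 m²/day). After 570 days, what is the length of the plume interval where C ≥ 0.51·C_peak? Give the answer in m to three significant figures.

17.2 m

The plume is Gaussian with σ = √(2Dt) = √(2 × 0.0481 × 570) = 7.405 m.
C/C_peak = exp(−Δx²/(2σ²)) = 0.51 ⇒ Δx = σ·√(−2 ln 0.51) = 7.405 × 1.160 = 8.590 m.
Width = 2Δx = 17.2 m.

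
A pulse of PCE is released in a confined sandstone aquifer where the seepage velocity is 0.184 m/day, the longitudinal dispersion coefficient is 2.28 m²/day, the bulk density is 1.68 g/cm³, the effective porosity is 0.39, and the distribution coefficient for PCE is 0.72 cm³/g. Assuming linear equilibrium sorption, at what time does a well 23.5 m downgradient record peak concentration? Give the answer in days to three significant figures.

316 days

Retardation factor R = 1 + ρ_b·K_d/n = 1 + 1.68 × 0.72/0.39 = 4.102.
Sorption retards both mechanisms: v_R = v/R = 0.04486 m/day, D_R = D/R = 0.5558 m²/day.
Peak time from v_R²t² + 2D_R t − x² = 0: t = (√(D_R² + v_R²x²) − D_R)/v_R².
√(D_R² + v_R²x²) = √(0.5558² + 0.04486² × 23.5²) = 1.192; v_R² = 0.002012.
t = (1.192 − 0.5558)/0.002012 = 316 days.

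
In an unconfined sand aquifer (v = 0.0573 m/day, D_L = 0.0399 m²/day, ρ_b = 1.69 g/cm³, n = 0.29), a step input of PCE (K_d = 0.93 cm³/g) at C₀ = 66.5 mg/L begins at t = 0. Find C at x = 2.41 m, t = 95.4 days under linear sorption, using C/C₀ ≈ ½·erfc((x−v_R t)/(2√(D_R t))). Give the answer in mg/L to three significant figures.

Retardation factor R = 1 + ρ_b·K_d/n = 1 + 1.69 × 0.93/0.29 = 6.420.
Sorption retards both mechanisms: v_R = v/R = 0.008925 m/day, D_R = D/R = 0.006215 m²/day.
v_R·t = 0.008925 × 95.4 = 0.851445 m; 2√(D_R t) = 1.540 m; argument = (2.41 − 0.851445)/1.540 = 1.012.
C = C₀ × ½·erfc(1.012) = 66.5 × 0.07619 = 5.07 mg/L.

5.07 mg/L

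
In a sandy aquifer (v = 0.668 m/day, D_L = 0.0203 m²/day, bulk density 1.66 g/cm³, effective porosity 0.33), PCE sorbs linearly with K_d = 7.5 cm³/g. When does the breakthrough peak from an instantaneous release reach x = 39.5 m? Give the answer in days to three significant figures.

2290 days

Retardation factor R = 1 + ρ_b·K_d/n = 1 + 1.66 × 7.5/0.33 = 38.73.
Sorption retards both mechanisms: v_R = v/R = 0.01725 m/day, D_R = D/R = 0.0005241 m²/day.
Peak time from v_R²t² + 2D_R t − x² = 0: t = (√(D_R² + v_R²x²) − D_R)/v_R².
√(D_R² + v_R²x²) = √(0.0005241² + 0.01725² × 39.5²) = 0.6814; v_R² = 0.0002976.
t = (0.6814 − 0.0005241)/0.0002976 = 2290 days.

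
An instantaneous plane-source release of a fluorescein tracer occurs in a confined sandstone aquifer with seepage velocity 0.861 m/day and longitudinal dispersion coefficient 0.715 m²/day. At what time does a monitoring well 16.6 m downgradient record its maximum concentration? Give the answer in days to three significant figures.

For the 1D instantaneous-source solution, setting ∂C/∂t = 0 at fixed x gives v²t² + 2Dt − x² = 0, so t = (√(D² + v²x²) − D)/v².
√(D² + v²x²) = √(0.715² + 0.861² × 16.6²) = 14.31; v² = 0.741321.
t = (14.31 − 0.715)/0.741321 = 18.3 days (vs. the pure-advection estimate x/v = 19.3 d).

18.3 days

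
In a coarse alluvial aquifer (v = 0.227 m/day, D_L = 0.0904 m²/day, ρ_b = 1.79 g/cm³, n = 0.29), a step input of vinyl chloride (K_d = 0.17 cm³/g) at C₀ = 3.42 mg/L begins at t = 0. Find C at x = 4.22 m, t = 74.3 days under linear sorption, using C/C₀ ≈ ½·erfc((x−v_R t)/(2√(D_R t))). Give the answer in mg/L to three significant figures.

Retardation factor R = 1 + ρ_b·K_d/n = 1 + 1.79 × 0.17/0.29 = 2.049.
Sorption retards both mechanisms: v_R = v/R = 0.1108 m/day, D_R = D/R = 0.04412 m²/day.
v_R·t = 0.1108 × 74.3 = 8.23244 m; 2√(D_R t) = 3.621 m; argument = (4.22 − 8.23244)/3.621 = -1.108.
C = C₀ × ½·erfc(-1.108) = 3.42 × 0.9414 = 3.22 mg/L.

3.22 mg/L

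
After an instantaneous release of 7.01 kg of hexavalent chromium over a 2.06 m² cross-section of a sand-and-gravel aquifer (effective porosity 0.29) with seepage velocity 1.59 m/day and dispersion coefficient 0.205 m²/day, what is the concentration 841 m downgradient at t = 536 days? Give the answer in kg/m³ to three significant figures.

For an instantaneous plane source, C(x,t) = M/(n_e·A·√(4πDt)) · exp(−(x−vt)²/(4Dt)), with n_e·A the pore (flow) area.
Plume center vt = 1.59 × 536 = 852.24 m, so the well at 841 m is 11.24 m upgradient of the peak.
√(4πDt) = 37.16 m, giving peak height M/(n_e·A·√(4πDt)) = 7.01/(0.29 × 2.06 × 37.16) = 0.3158 kg/m³.
(x−vt)²/(4Dt) = (-11.24)²/(4 × 0.205 × 536) = 0.2874; exp(−0.2874) = 0.7502.
C = 0.3158 × 0.7502 = 0.237 kg/m³.

0.237 kg/m³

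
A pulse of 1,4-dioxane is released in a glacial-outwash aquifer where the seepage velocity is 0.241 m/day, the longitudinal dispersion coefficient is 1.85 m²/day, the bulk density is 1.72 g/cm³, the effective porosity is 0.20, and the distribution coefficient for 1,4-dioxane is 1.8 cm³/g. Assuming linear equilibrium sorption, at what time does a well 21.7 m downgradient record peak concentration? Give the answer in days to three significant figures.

1050 days

Retardation factor R = 1 + ρ_b·K_d/n = 1 + 1.72 × 1.8/0.20 = 16.48.
Sorption retards both mechanisms: v_R = v/R = 0.01462 m/day, D_R = D/R = 0.1123 m²/day.
Peak time from v_R²t² + 2D_R t − x² = 0: t = (√(D_R² + v_R²x²) − D_R)/v_R².
√(D_R² + v_R²x²) = √(0.1123² + 0.01462² × 21.7²) = 0.3365; v_R² = 0.0002137.
t = (0.3365 − 0.1123)/0.0002137 = 1050 days.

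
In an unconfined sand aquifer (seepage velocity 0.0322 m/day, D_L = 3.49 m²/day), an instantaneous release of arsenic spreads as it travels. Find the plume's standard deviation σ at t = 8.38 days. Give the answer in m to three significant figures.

Dispersive spreading gives a Gaussian with σ² = 2Dt; advection only shifts the center.
σ = √(2 × 3.49 × 8.38) = 7.65 m.

7.65 m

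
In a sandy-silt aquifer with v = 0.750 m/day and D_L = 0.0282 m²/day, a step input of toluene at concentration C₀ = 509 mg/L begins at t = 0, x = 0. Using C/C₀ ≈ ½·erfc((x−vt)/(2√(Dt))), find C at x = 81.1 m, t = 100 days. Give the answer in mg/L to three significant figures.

For a continuous step input, C/C₀ ≈ ½·erfc((x−vt)/(2√(Dt))).
vt = 0.750 × 100 = 75 m and 2√(Dt) = 2√(0.0282 × 100) = 3.359 m.
Argument (x−vt)/(2√(Dt)) = (81.1 − 75)/3.359 = 1.816; ½·erfc(1.816) = 0.005111.
C = 509 × 0.005111 = 2.60 mg/L.

2.60 mg/L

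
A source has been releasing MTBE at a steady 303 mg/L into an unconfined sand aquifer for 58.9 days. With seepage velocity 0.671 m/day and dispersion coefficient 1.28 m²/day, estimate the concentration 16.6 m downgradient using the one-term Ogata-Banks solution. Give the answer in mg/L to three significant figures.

294 mg/L

For a continuous step input, C/C₀ ≈ ½·erfc((x−vt)/(2√(Dt))).
vt = 0.671 × 58.9 = 39.5219 m and 2√(Dt) = 2√(1.28 × 58.9) = 17.37 m.
Argument (x−vt)/(2√(Dt)) = (16.6 − 39.5219)/17.37 = -1.320; ½·erfc(-1.320) = 0.9690.
C = 303 × 0.9690 = 294 mg/L.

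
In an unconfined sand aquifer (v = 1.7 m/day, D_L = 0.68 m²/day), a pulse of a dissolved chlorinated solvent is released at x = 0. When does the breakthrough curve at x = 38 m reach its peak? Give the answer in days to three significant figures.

22.1 days

For the 1D instantaneous-source solution, setting ∂C/∂t = 0 at fixed x gives v²t² + 2Dt − x² = 0, so t = (√(D² + v²x²) − D)/v².
√(D² + v²x²) = √(0.68² + 1.7² × 38²) = 64.60; v² = 2.89.
t = (64.60 − 0.68)/2.89 = 22.1 days (vs. the pure-advection estimate x/v = 22.4 d).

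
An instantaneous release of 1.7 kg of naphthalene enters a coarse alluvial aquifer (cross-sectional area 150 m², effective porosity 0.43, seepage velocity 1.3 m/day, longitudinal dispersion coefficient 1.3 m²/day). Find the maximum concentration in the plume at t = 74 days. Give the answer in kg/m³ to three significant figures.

0.000758 kg/m³

The peak of an instantaneous 1D plume sits at x = vt; there the Gaussian factor is 1 and C_max = M/(n_e·A·√(4πDt)), where n_e·A is the pore area the mass is dissolved in.
√(4πDt) = √(4π × 1.3 × 74) = 34.77 m, so C_max = 1.7/(0.43 × 150 × 34.77) = 0.000758 kg/m³.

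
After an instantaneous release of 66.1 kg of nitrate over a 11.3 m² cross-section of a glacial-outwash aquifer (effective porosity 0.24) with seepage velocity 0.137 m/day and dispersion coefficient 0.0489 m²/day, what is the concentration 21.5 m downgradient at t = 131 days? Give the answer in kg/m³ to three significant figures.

1.66 kg/m³

For an instantaneous plane source, C(x,t) = M/(n_e·A·√(4πDt)) · exp(−(x−vt)²/(4Dt)), with n_e·A the pore (flow) area.
Plume center vt = 0.137 × 131 = 17.947 m, so the well at 21.5 m is 3.553 m downgradient of the peak.
√(4πDt) = 8.972 m, giving peak height M/(n_e·A·√(4πDt)) = 66.1/(0.24 × 11.3 × 8.972) = 2.717 kg/m³.
(x−vt)²/(4Dt) = (3.553)²/(4 × 0.0489 × 131) = 0.4927; exp(−0.4927) = 0.6110.
C = 2.717 × 0.6110 = 1.66 kg/m³.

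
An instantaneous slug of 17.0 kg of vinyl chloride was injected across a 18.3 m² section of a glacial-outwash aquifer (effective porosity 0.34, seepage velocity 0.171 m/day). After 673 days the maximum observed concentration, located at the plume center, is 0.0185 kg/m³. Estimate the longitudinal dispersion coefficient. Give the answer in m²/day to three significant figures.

2.58 m²/day

At the plume center C_max = M/(n_e·A·√(4πDt)), so D = M²/(4πt·(n_e·A·C_max)²).
n_e·A·C_max = 0.34 × 18.3 × 0.0185 = 0.1151 kg/m.
D = 17.0²/(4π × 673 × 0.1151²) = 2.58 m²/day.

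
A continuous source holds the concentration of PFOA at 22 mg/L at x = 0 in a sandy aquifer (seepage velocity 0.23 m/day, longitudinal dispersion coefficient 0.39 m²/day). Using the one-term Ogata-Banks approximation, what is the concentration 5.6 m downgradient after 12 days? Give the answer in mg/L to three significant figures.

3.89 mg/L

For a continuous step input, C/C₀ ≈ ½·erfc((x−vt)/(2√(Dt))).
vt = 0.23 × 12 = 2.76 m and 2√(Dt) = 2√(0.39 × 12) = 4.327 m.
Argument (x−vt)/(2√(Dt)) = (5.6 − 2.76)/4.327 = 0.6563; ½·erfc(0.6563) = 0.1767.
C = 22 × 0.1767 = 3.89 mg/L.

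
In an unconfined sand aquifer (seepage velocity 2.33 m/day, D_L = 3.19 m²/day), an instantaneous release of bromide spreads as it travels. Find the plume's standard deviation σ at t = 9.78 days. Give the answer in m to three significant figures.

7.90 m

Dispersive spreading gives a Gaussian with σ² = 2Dt; advection only shifts the center.
σ = √(2 × 3.19 × 9.78) = 7.90 m.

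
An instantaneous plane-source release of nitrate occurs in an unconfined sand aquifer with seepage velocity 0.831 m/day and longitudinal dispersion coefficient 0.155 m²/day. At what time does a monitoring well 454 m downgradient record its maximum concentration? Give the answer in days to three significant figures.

For the 1D instantaneous-source solution, setting ∂C/∂t = 0 at fixed x gives v²t² + 2Dt − x² = 0, so t = (√(D² + v²x²) − D)/v².
√(D² + v²x²) = √(0.155² + 0.831² × 454²) = 377.3; v² = 0.690561.
t = (377.3 − 0.155)/0.690561 = 546 days (vs. the pure-advection estimate x/v = 546 d).

546 days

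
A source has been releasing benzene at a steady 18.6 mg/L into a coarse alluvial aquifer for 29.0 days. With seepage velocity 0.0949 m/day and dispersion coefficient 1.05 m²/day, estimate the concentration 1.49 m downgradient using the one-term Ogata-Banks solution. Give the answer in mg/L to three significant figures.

10.5 mg/L

For a continuous step input, C/C₀ ≈ ½·erfc((x−vt)/(2√(Dt))).
vt = 0.0949 × 29.0 = 2.7521 m and 2√(Dt) = 2√(1.05 × 29.0) = 11.04 m.
Argument (x−vt)/(2√(Dt)) = (1.49 − 2.7521)/11.04 = -0.1143; ½·erfc(-0.1143) = 0.5642.
C = 18.6 × 0.5642 = 10.5 mg/L.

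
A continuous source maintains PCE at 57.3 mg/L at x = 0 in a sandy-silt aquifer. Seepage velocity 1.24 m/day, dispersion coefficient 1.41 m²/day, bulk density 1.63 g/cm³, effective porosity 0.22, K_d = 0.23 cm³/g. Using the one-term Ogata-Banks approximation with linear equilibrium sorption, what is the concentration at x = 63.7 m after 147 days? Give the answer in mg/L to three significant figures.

35.4 mg/L

Retardation factor R = 1 + ρ_b·K_d/n = 1 + 1.63 × 0.23/0.22 = 2.704.
Sorption retards both mechanisms: v_R = v/R = 0.4586 m/day, D_R = D/R = 0.5214 m²/day.
v_R·t = 0.4586 × 147 = 67.4142 m; 2√(D_R t) = 17.51 m; argument = (63.7 − 67.4142)/17.51 = -0.2121.
C = C₀ × ½·erfc(-0.2121) = 57.3 × 0.6179 = 35.4 mg/L.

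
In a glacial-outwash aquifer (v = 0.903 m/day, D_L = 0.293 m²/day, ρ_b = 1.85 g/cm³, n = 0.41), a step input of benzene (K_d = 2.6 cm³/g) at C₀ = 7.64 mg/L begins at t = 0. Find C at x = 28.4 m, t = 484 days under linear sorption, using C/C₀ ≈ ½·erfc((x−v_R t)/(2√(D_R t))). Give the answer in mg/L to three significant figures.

Retardation factor R = 1 + ρ_b·K_d/n = 1 + 1.85 × 2.6/0.41 = 12.73.
Sorption retards both mechanisms: v_R = v/R = 0.07093 m/day, D_R = D/R = 0.02302 m²/day.
v_R·t = 0.07093 × 484 = 34.33012 m; 2√(D_R t) = 6.676 m; argument = (28.4 − 34.33012)/6.676 = -0.8883.
C = C₀ × ½·erfc(-0.8883) = 7.64 × 0.8955 = 6.84 mg/L.

6.84 mg/L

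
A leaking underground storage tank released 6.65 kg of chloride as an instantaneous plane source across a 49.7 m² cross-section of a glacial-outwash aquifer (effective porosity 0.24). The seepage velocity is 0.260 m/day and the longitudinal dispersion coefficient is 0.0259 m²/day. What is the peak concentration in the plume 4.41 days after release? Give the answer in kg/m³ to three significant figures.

The peak of an instantaneous 1D plume sits at x = vt; there the Gaussian factor is 1 and C_max = M/(n_e·A·√(4πDt)), where n_e·A is the pore area the mass is dissolved in.
√(4πDt) = √(4π × 0.0259 × 4.41) = 1.198 m, so C_max = 6.65/(0.24 × 49.7 × 1.198) = 0.465 kg/m³.

0.465 kg/m³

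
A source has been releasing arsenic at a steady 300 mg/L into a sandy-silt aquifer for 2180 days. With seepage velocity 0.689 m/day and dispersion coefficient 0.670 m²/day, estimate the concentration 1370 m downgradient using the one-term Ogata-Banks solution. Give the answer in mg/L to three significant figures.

298 mg/L

For a continuous step input, C/C₀ ≈ ½·erfc((x−vt)/(2√(Dt))).
vt = 0.689 × 2180 = 1502.02 m and 2√(Dt) = 2√(0.670 × 2180) = 76.44 m.
Argument (x−vt)/(2√(Dt)) = (1370 − 1502.02)/76.44 = -1.727; ½·erfc(-1.727) = 0.9927.
C = 300 × 0.9927 = 298 mg/L.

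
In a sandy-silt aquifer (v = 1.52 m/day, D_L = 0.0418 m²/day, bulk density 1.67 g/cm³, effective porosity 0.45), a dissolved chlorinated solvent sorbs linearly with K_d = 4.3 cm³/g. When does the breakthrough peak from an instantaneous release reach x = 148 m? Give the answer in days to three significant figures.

1650 days

Retardation factor R = 1 + ρ_b·K_d/n = 1 + 1.67 × 4.3/0.45 = 16.96.
Sorption retards both mechanisms: v_R = v/R = 0.08962 m/day, D_R = D/R = 0.002465 m²/day.
Peak time from v_R²t² + 2D_R t − x² = 0: t = (√(D_R² + v_R²x²) − D_R)/v_R².
√(D_R² + v_R²x²) = √(0.002465² + 0.08962² × 148²) = 13.26; v_R² = 0.008032.
t = (13.26 − 0.002465)/0.008032 = 1650 days.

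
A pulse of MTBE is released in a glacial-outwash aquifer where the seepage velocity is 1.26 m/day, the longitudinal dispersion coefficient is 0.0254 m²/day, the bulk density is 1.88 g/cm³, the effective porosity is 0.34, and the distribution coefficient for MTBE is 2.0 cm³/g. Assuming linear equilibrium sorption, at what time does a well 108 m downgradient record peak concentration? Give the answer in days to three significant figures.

1030 days

Retardation factor R = 1 + ρ_b·K_d/n = 1 + 1.88 × 2.0/0.34 = 12.06.
Sorption retards both mechanisms: v_R = v/R = 0.1045 m/day, D_R = D/R = 0.002106 m²/day.
Peak time from v_R²t² + 2D_R t − x² = 0: t = (√(D_R² + v_R²x²) − D_R)/v_R².
√(D_R² + v_R²x²) = √(0.002106² + 0.1045² × 108²) = 11.29; v_R² = 0.01092.
t = (11.29 − 0.002106)/0.01092 = 1030 days.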